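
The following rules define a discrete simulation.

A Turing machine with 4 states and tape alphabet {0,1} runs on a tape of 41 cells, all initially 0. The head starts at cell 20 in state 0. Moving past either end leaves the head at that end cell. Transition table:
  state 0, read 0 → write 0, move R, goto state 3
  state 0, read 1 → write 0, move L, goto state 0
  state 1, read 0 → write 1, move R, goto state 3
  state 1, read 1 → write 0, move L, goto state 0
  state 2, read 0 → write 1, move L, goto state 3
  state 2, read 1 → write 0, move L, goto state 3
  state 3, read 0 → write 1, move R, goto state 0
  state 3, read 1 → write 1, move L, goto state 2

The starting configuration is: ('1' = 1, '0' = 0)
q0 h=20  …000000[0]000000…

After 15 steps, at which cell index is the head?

0) q0 h=20  …000000[0]000000…
1) q3 h=21  …000000[0]000000…
2) q0 h=22  …000001[0]000000…
3) q3 h=23  …000010[0]000000…
4) q0 h=24  …000101[0]000000…
5) q3 h=25  …001010[0]000000…
6) q0 h=26  …010101[0]000000…
7) q3 h=27  …101010[0]000000…
8) q0 h=28  …010101[0]000000…
9) q3 h=29  …101010[0]000000…
10) q0 h=30  …010101[0]000000…
11) q3 h=31  …101010[0]000000…
12) q0 h=32  …010101[0]000000…
13) q3 h=33  …101010[0]000000…
14) q0 h=34  …010101[0]000000|
15) q3 h=35  …101010[0]00000|

35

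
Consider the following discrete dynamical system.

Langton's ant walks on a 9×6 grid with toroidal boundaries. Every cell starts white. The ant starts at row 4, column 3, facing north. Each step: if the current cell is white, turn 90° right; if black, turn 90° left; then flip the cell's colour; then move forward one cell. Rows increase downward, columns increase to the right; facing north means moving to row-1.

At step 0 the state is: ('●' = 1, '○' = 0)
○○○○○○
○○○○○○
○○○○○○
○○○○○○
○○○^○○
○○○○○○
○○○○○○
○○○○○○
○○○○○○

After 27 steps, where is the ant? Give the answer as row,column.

t=0: ○○○○○○
○○○○○○
○○○○○○
○○○○○○
○○○^○○
○○○○○○
○○○○○○
○○○○○○
○○○○○○
t=1: ○○○○○○
○○○○○○
○○○○○○
○○○○○○
○○○●>○
○○○○○○
○○○○○○
○○○○○○
○○○○○○
t=2: ○○○○○○
○○○○○○
○○○○○○
○○○○○○
○○○●●○
○○○○v○
○○○○○○
○○○○○○
○○○○○○
t=3: ○○○○○○
○○○○○○
○○○○○○
○○○○○○
○○○●●○
○○○<●○
○○○○○○
○○○○○○
○○○○○○
t=4: ○○○○○○
○○○○○○
○○○○○○
○○○○○○
○○○^●○
○○○●●○
○○○○○○
○○○○○○
○○○○○○
t=5: ○○○○○○
○○○○○○
○○○○○○
○○○○○○
○○<○●○
○○○●●○
○○○○○○
○○○○○○
○○○○○○
t=6: ○○○○○○
○○○○○○
○○○○○○
○○^○○○
○○●○●○
○○○●●○
○○○○○○
○○○○○○
○○○○○○
t=7: ○○○○○○
○○○○○○
○○○○○○
○○●>○○
○○●○●○
○○○●●○
○○○○○○
○○○○○○
○○○○○○
t=8: ○○○○○○
○○○○○○
○○○○○○
○○●●○○
○○●v●○
○○○●●○
○○○○○○
○○○○○○
○○○○○○
t=9: ○○○○○○
○○○○○○
○○○○○○
○○●●○○
○○<●●○
○○○●●○
○○○○○○
○○○○○○
○○○○○○
t=10: ○○○○○○
○○○○○○
○○○○○○
○○●●○○
○○○●●○
○○v●●○
○○○○○○
○○○○○○
○○○○○○
t=11: ○○○○○○
○○○○○○
○○○○○○
○○●●○○
○○○●●○
○<●●●○
○○○○○○
○○○○○○
○○○○○○
t=12: ○○○○○○
○○○○○○
○○○○○○
○○●●○○
○^○●●○
○●●●●○
○○○○○○
○○○○○○
○○○○○○
t=13: ○○○○○○
○○○○○○
○○○○○○
○○●●○○
○●>●●○
○●●●●○
○○○○○○
○○○○○○
○○○○○○
t=14: ○○○○○○
○○○○○○
○○○○○○
○○●●○○
○●●●●○
○●v●●○
○○○○○○
○○○○○○
○○○○○○
t=15: ○○○○○○
○○○○○○
○○○○○○
○○●●○○
○●●●●○
○●○>●○
○○○○○○
○○○○○○
○○○○○○
t=16: ○○○○○○
○○○○○○
○○○○○○
○○●●○○
○●●^●○
○●○○●○
○○○○○○
○○○○○○
○○○○○○
t=17: ○○○○○○
○○○○○○
○○○○○○
○○●●○○
○●<○●○
○●○○●○
○○○○○○
○○○○○○
○○○○○○
t=18: ○○○○○○
○○○○○○
○○○○○○
○○●●○○
○●○○●○
○●v○●○
○○○○○○
○○○○○○
○○○○○○
t=19: ○○○○○○
○○○○○○
○○○○○○
○○●●○○
○●○○●○
○<●○●○
○○○○○○
○○○○○○
○○○○○○
t=20: ○○○○○○
○○○○○○
○○○○○○
○○●●○○
○●○○●○
○○●○●○
○v○○○○
○○○○○○
○○○○○○
t=21: ○○○○○○
○○○○○○
○○○○○○
○○●●○○
○●○○●○
○○●○●○
<●○○○○
○○○○○○
○○○○○○
t=22: ○○○○○○
○○○○○○
○○○○○○
○○●●○○
○●○○●○
^○●○●○
●●○○○○
○○○○○○
○○○○○○
t=23: ○○○○○○
○○○○○○
○○○○○○
○○●●○○
○●○○●○
●>●○●○
●●○○○○
○○○○○○
○○○○○○
t=24: ○○○○○○
○○○○○○
○○○○○○
○○●●○○
○●○○●○
●●●○●○
●v○○○○
○○○○○○
○○○○○○
t=25: ○○○○○○
○○○○○○
○○○○○○
○○●●○○
○●○○●○
●●●○●○
●○>○○○
○○○○○○
○○○○○○
t=26: ○○○○○○
○○○○○○
○○○○○○
○○●●○○
○●○○●○
●●●○●○
●○●○○○
○○v○○○
○○○○○○
t=27: ○○○○○○
○○○○○○
○○○○○○
○○●●○○
○●○○●○
●●●○●○
●○●○○○
○<●○○○
○○○○○○

7,1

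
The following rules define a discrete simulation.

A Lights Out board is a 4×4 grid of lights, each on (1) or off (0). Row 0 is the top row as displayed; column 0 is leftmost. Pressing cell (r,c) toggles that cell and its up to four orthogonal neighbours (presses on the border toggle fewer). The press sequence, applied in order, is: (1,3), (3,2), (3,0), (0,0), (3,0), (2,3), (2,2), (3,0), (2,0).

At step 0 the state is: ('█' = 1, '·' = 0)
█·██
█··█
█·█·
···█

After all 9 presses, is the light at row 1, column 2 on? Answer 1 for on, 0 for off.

0

[0] █·██
█··█
█·█·
···█
[1] █·█·
█·█·
█·██
···█
[2] █·█·
█·█·
█··█
·██·
[3] █·█·
█·█·
···█
█·█·
[4] ·██·
··█·
···█
█·█·
[5] ·██·
··█·
█··█
·██·
[6] ·██·
··██
█·█·
·███
[7] ·██·
···█
██·█
·█·█
[8] ·██·
···█
·█·█
█··█
[9] ·██·
█··█
█··█
···█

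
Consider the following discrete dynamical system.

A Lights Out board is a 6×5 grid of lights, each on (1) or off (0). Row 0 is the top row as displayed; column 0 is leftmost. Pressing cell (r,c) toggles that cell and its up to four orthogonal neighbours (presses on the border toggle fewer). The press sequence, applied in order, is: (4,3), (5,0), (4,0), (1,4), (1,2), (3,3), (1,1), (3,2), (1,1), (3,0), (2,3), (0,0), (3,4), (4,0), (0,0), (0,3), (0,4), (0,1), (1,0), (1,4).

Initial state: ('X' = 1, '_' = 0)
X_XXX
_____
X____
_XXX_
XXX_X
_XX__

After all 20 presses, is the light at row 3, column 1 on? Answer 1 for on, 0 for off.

1

t=0: X_XXX
_____
X____
_XXX_
XXX_X
_XX__
t=1: X_XXX
_____
X____
_XX__
XX_X_
_XXX_
t=2: X_XXX
_____
X____
_XX__
_X_X_
X_XX_
t=3: X_XXX
_____
X____
XXX__
X__X_
__XX_
t=4: X_XX_
___XX
X___X
XXX__
X__X_
__XX_
t=5: X__X_
_XX_X
X_X_X
XXX__
X__X_
__XX_
t=6: X__X_
_XX_X
X_XXX
XX_XX
X____
__XX_
t=7: XX_X_
X___X
XXXXX
XX_XX
X____
__XX_
t=8: XX_X_
X___X
XX_XX
X_X_X
X_X__
__XX_
t=9: X__X_
_XX_X
X__XX
X_X_X
X_X__
__XX_
t=10: X__X_
_XX_X
___XX
_XX_X
__X__
__XX_
t=11: X__X_
_XXXX
__X__
_XXXX
__X__
__XX_
t=12: _X_X_
XXXXX
__X__
_XXXX
__X__
__XX_
t=13: _X_X_
XXXXX
__X_X
_XX__
__X_X
__XX_
t=14: _X_X_
XXXXX
__X_X
XXX__
XXX_X
X_XX_
t=15: X__X_
_XXXX
__X_X
XXX__
XXX_X
X_XX_
t=16: X_X_X
_XX_X
__X_X
XXX__
XXX_X
X_XX_
t=17: X_XX_
_XX__
__X_X
XXX__
XXX_X
X_XX_
t=18: _X_X_
__X__
__X_X
XXX__
XXX_X
X_XX_
t=19: XX_X_
XXX__
X_X_X
XXX__
XXX_X
X_XX_
t=20: XX_XX
XXXXX
X_X__
XXX__
XXX_X
X_XX_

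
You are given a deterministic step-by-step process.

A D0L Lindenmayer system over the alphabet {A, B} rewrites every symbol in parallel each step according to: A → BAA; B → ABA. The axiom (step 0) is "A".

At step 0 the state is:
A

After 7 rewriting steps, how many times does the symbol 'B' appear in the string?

729

k=0  A
k=1  BAA
k=2  ABABAABAA
k=3  BAAABABAAABABAABAAABABAABAA
k=4  ABABAABAABAAABABAAABABAABAABAAABABAAABABAABAAABABAABAABAAABABAAABABAABAAABABAABAA
k=5  BAAABABAAABABAABAAABABAABAAABABAABAABAAABABAAABABAABAABAAA…ABAABAAABABAAABABAABAAABABAABAABAAABABAAABABAABAAABABAABAA  (len 243)
k=6  ABABAABAABAAABABAAABABAABAABAAABABAAABABAABAAABABAABAABAAA…ABAABAAABABAAABABAABAAABABAABAABAAABABAAABABAABAAABABAABAA  (len 729)
k=7  BAAABABAAABABAABAAABABAABAAABABAABAABAAABABAAABABAABAABAAA…ABAABAAABABAAABABAABAAABABAABAABAAABABAAABABAABAAABABAABAA  (len 2187)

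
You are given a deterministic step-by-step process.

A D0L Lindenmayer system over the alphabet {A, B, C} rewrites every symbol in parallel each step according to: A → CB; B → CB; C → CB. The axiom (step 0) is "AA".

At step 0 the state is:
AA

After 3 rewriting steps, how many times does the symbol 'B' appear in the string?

8

step 0: AA
step 1: CBCB
step 2: CBCBCBCB
step 3: CBCBCBCBCBCBCBCB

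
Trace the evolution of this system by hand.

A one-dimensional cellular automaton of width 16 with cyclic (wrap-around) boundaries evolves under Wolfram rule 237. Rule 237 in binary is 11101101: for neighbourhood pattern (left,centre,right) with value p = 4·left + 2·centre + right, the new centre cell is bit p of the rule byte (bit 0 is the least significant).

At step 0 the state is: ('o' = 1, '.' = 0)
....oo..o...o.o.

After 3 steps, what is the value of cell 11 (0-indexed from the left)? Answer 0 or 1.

1

step 0: ....oo..o...o.o.
step 1: ooo.oo..o.o.ooo.
step 2: oooooo..oooooooo
step 3: oooooo..oooooooo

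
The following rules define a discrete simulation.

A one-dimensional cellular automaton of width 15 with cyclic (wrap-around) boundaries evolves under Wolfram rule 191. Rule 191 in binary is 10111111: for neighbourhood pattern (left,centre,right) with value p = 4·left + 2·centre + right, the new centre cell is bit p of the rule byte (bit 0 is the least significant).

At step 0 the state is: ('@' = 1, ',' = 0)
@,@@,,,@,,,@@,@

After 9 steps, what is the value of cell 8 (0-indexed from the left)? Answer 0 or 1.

1

gen 0: @,@@,,,@,,,@@,@
gen 1: ,@@,@@@@@@@@,@@
gen 2: @@,@@@@@@@@,@@,
gen 3: @,@@@@@@@@,@@,@
gen 4: ,@@@@@@@@,@@,@@
gen 5: @@@@@@@@,@@,@@,
gen 6: @@@@@@@,@@,@@,@
gen 7: @@@@@@,@@,@@,@@
gen 8: @@@@@,@@,@@,@@@
gen 9: @@@@,@@,@@,@@@@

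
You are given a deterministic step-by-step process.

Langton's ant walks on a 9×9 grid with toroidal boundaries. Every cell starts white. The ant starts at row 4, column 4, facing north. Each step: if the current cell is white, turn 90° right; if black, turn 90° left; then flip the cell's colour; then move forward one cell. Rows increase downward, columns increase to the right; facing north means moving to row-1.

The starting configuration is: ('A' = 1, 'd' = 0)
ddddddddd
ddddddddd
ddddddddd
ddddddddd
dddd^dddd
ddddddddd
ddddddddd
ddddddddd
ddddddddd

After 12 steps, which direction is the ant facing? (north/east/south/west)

north

t=0: ddddddddd
ddddddddd
ddddddddd
ddddddddd
dddd^dddd
ddddddddd
ddddddddd
ddddddddd
ddddddddd
t=1: ddddddddd
ddddddddd
ddddddddd
ddddddddd
ddddA>ddd
ddddddddd
ddddddddd
ddddddddd
ddddddddd
t=2: ddddddddd
ddddddddd
ddddddddd
ddddddddd
ddddAAddd
dddddvddd
ddddddddd
ddddddddd
ddddddddd
t=3: ddddddddd
ddddddddd
ddddddddd
ddddddddd
ddddAAddd
dddd<Addd
ddddddddd
ddddddddd
ddddddddd
t=4: ddddddddd
ddddddddd
ddddddddd
ddddddddd
dddd^Addd
ddddAAddd
ddddddddd
ddddddddd
ddddddddd
t=5: ddddddddd
ddddddddd
ddddddddd
ddddddddd
ddd<dAddd
ddddAAddd
ddddddddd
ddddddddd
ddddddddd
t=6: ddddddddd
ddddddddd
ddddddddd
ddd^ddddd
dddAdAddd
ddddAAddd
ddddddddd
ddddddddd
ddddddddd
t=7: ddddddddd
ddddddddd
ddddddddd
dddA>dddd
dddAdAddd
ddddAAddd
ddddddddd
ddddddddd
ddddddddd
t=8: ddddddddd
ddddddddd
ddddddddd
dddAAdddd
dddAvAddd
ddddAAddd
ddddddddd
ddddddddd
ddddddddd
t=9: ddddddddd
ddddddddd
ddddddddd
dddAAdddd
ddd<AAddd
ddddAAddd
ddddddddd
ddddddddd
ddddddddd
t=10: ddddddddd
ddddddddd
ddddddddd
dddAAdddd
ddddAAddd
dddvAAddd
ddddddddd
ddddddddd
ddddddddd
t=11: ddddddddd
ddddddddd
ddddddddd
dddAAdddd
ddddAAddd
dd<AAAddd
ddddddddd
ddddddddd
ddddddddd
t=12: ddddddddd
ddddddddd
ddddddddd
dddAAdddd
dd^dAAddd
ddAAAAddd
ddddddddd
ddddddddd
ddddddddd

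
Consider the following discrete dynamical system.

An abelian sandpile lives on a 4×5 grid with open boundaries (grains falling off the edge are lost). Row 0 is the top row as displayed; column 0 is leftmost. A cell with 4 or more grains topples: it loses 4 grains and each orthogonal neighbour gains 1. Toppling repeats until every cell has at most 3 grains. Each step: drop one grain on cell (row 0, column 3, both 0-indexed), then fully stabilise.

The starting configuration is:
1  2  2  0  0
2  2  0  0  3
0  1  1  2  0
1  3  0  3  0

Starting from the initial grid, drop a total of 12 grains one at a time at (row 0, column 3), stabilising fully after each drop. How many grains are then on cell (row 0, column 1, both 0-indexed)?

gen 0: 1  2  2  0  0
2  2  0  0  3
0  1  1  2  0
1  3  0  3  0
gen 1: 1  2  2  1  0
2  2  0  0  3
0  1  1  2  0
1  3  0  3  0
gen 2: 1  2  2  2  0
2  2  0  0  3
0  1  1  2  0
1  3  0  3  0
gen 3: 1  2  2  3  0
2  2  0  0  3
0  1  1  2  0
1  3  0  3  0
gen 4: 1  2  3  0  1
2  2  0  1  3
0  1  1  2  0
1  3  0  3  0
gen 5: 1  2  3  1  1
2  2  0  1  3
0  1  1  2  0
1  3  0  3  0
gen 6: 1  2  3  2  1
2  2  0  1  3
0  1  1  2  0
1  3  0  3  0
gen 7: 1  2  3  3  1
2  2  0  1  3
0  1  1  2  0
1  3  0  3  0
gen 8: 1  3  0  1  2
2  2  1  2  3
0  1  1  2  0
1  3  0  3  0
gen 9: 1  3  0  2  2
2  2  1  2  3
0  1  1  2  0
1  3  0  3  0
gen 10: 1  3  0  3  2
2  2  1  2  3
0  1  1  2  0
1  3  0  3  0
gen 11: 1  3  1  0  3
2  2  1  3  3
0  1  1  2  0
1  3  0  3  0
gen 12: 1  3  1  1  3
2  2  1  3  3
0  1  1  2  0
1  3  0  3  0

3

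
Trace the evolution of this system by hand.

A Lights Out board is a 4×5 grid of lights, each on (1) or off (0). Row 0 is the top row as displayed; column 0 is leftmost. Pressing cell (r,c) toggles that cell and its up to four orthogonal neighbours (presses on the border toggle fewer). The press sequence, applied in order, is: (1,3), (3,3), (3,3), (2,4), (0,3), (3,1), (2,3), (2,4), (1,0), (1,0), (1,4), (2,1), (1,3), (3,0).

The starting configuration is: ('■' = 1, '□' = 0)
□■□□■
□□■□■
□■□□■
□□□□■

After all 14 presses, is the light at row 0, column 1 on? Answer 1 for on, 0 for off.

1

[0] □■□□■
□□■□■
□■□□■
□□□□■
[1] □■□■■
□□□■□
□■□■■
□□□□■
[2] □■□■■
□□□■□
□■□□■
□□■■□
[3] □■□■■
□□□■□
□■□■■
□□□□■
[4] □■□■■
□□□■■
□■□□□
□□□□□
[5] □■■□□
□□□□■
□■□□□
□□□□□
[6] □■■□□
□□□□■
□□□□□
■■■□□
[7] □■■□□
□□□■■
□□■■■
■■■■□
[8] □■■□□
□□□■□
□□■□□
■■■■■
[9] ■■■□□
■■□■□
■□■□□
■■■■■
[10] □■■□□
□□□■□
□□■□□
■■■■■
[11] □■■□■
□□□□■
□□■□■
■■■■■
[12] □■■□■
□■□□■
■■□□■
■□■■■
[13] □■■■■
□■■■□
■■□■■
■□■■■
[14] □■■■■
□■■■□
□■□■■
□■■■■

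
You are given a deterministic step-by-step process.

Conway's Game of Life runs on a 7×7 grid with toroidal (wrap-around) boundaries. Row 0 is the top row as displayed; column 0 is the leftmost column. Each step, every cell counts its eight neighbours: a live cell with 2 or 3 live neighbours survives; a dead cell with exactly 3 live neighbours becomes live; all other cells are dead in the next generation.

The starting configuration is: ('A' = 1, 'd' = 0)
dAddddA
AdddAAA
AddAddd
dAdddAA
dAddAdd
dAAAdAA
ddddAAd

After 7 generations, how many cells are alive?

step 0: dAddddA
AdddAAA
AddAddd
dAdddAA
dAddAdd
dAAAdAA
ddddAAd
step 1: ddddddd
dAddAAd
dAddddd
dAAdAAA
dAdAAdd
AAAAddA
dAdAAdd
step 2: ddAAdAd
ddddddd
dAdAddA
dAddAAd
ddddddd
dddddAd
dAdAAdd
step 3: ddAAddd
dddAAdd
AdAdAAd
AdAdAAd
ddddAAd
ddddAdd
dddAdAd
step 4: ddAdddd
dAdddAd
ddAdddd
ddddddd
ddddddA
dddAddd
ddAAddd
step 5: dAAAddd
dAAdddd
ddddddd
ddddddd
ddddddd
ddAAddd
ddAAddd
step 6: ddddddd
dAdAddd
ddddddd
ddddddd
ddddddd
ddAAddd
ddddAdd
step 7: ddddddd
ddddddd
ddddddd
ddddddd
ddddddd
dddAddd
dddAddd

2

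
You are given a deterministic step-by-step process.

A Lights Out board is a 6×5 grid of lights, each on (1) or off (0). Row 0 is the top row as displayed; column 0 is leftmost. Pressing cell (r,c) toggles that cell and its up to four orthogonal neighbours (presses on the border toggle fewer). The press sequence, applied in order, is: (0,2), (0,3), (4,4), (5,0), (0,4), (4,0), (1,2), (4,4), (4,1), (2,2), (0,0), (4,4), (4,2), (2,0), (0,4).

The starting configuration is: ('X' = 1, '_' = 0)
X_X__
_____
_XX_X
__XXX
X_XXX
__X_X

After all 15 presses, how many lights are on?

k=0  X_X__
_____
_XX_X
__XXX
X_XXX
__X_X
k=1  XX_X_
__X__
_XX_X
__XXX
X_XXX
__X_X
k=2  XXX_X
__XX_
_XX_X
__XXX
X_XXX
__X_X
k=3  XXX_X
__XX_
_XX_X
__XX_
X_X__
__X__
k=4  XXX_X
__XX_
_XX_X
__XX_
__X__
XXX__
k=5  XXXX_
__XXX
_XX_X
__XX_
__X__
XXX__
k=6  XXXX_
__XXX
_XX_X
X_XX_
XXX__
_XX__
k=7  XX_X_
_X__X
_X__X
X_XX_
XXX__
_XX__
k=8  XX_X_
_X__X
_X__X
X_XXX
XXXXX
_XX_X
k=9  XX_X_
_X__X
_X__X
XXXXX
___XX
__X_X
k=10  XX_X_
_XX_X
__XXX
XX_XX
___XX
__X_X
k=11  ___X_
XXX_X
__XXX
XX_XX
___XX
__X_X
k=12  ___X_
XXX_X
__XXX
XX_X_
_____
__X__
k=13  ___X_
XXX_X
__XXX
XXXX_
_XXX_
_____
k=14  ___X_
_XX_X
XXXXX
_XXX_
_XXX_
_____
k=15  ____X
_XX__
XXXXX
_XXX_
_XXX_
_____

14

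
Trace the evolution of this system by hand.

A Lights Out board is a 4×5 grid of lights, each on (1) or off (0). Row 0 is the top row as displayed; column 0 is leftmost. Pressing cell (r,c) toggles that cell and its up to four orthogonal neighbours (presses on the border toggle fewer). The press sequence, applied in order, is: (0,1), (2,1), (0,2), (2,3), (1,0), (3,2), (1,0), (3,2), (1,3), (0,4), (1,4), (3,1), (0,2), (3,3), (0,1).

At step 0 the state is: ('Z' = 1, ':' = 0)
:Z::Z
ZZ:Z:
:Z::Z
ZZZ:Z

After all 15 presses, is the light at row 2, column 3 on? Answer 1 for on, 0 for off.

1

0) :Z::Z
ZZ:Z:
:Z::Z
ZZZ:Z
1) Z:Z:Z
Z::Z:
:Z::Z
ZZZ:Z
2) Z:Z:Z
ZZ:Z:
Z:Z:Z
Z:Z:Z
3) ZZ:ZZ
ZZZZ:
Z:Z:Z
Z:Z:Z
4) ZZ:ZZ
ZZZ::
Z::Z:
Z:ZZZ
5) :Z:ZZ
::Z::
:::Z:
Z:ZZZ
6) :Z:ZZ
::Z::
::ZZ:
ZZ::Z
7) ZZ:ZZ
ZZZ::
Z:ZZ:
ZZ::Z
8) ZZ:ZZ
ZZZ::
Z::Z:
Z:ZZZ
9) ZZ::Z
ZZ:ZZ
Z::::
Z:ZZZ
10) ZZ:Z:
ZZ:Z:
Z::::
Z:ZZZ
11) ZZ:ZZ
ZZ::Z
Z:::Z
Z:ZZZ
12) ZZ:ZZ
ZZ::Z
ZZ::Z
:Z:ZZ
13) Z:Z:Z
ZZZ:Z
ZZ::Z
:Z:ZZ
14) Z:Z:Z
ZZZ:Z
ZZ:ZZ
:ZZ::
15) :Z::Z
Z:Z:Z
ZZ:ZZ
:ZZ::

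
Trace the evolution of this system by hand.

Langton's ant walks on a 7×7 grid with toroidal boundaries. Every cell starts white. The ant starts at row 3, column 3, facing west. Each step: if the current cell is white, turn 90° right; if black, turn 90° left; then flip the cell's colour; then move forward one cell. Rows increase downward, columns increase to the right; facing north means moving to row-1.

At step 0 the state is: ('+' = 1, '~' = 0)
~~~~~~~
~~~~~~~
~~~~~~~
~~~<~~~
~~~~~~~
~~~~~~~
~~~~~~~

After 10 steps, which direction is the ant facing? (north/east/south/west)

east

gen 0: ~~~~~~~
~~~~~~~
~~~~~~~
~~~<~~~
~~~~~~~
~~~~~~~
~~~~~~~
gen 1: ~~~~~~~
~~~~~~~
~~~^~~~
~~~+~~~
~~~~~~~
~~~~~~~
~~~~~~~
gen 2: ~~~~~~~
~~~~~~~
~~~+>~~
~~~+~~~
~~~~~~~
~~~~~~~
~~~~~~~
gen 3: ~~~~~~~
~~~~~~~
~~~++~~
~~~+v~~
~~~~~~~
~~~~~~~
~~~~~~~
gen 4: ~~~~~~~
~~~~~~~
~~~++~~
~~~<+~~
~~~~~~~
~~~~~~~
~~~~~~~
gen 5: ~~~~~~~
~~~~~~~
~~~++~~
~~~~+~~
~~~v~~~
~~~~~~~
~~~~~~~
gen 6: ~~~~~~~
~~~~~~~
~~~++~~
~~~~+~~
~~<+~~~
~~~~~~~
~~~~~~~
gen 7: ~~~~~~~
~~~~~~~
~~~++~~
~~^~+~~
~~++~~~
~~~~~~~
~~~~~~~
gen 8: ~~~~~~~
~~~~~~~
~~~++~~
~~+>+~~
~~++~~~
~~~~~~~
~~~~~~~
gen 9: ~~~~~~~
~~~~~~~
~~~++~~
~~+++~~
~~+v~~~
~~~~~~~
~~~~~~~
gen 10: ~~~~~~~
~~~~~~~
~~~++~~
~~+++~~
~~+~>~~
~~~~~~~
~~~~~~~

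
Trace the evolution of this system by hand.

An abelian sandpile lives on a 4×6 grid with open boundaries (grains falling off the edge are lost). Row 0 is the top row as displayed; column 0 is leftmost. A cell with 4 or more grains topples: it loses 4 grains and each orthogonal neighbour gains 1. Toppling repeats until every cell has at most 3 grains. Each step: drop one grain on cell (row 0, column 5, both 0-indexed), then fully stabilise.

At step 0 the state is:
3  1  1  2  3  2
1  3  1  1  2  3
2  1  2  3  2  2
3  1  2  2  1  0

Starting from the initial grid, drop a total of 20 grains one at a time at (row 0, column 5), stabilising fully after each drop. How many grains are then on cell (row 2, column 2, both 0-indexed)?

0) 3  1  1  2  3  2
1  3  1  1  2  3
2  1  2  3  2  2
3  1  2  2  1  0
1) 3  1  1  2  3  3
1  3  1  1  2  3
2  1  2  3  2  2
3  1  2  2  1  0
2) 3  1  1  3  1  2
1  3  1  2  0  1
2  1  2  3  3  3
3  1  2  2  1  0
3) 3  1  1  3  1  3
1  3  1  2  0  1
2  1  2  3  3  3
3  1  2  2  1  0
4) 3  1  1  3  2  0
1  3  1  2  0  2
2  1  2  3  3  3
3  1  2  2  1  0
5) 3  1  1  3  2  1
1  3  1  2  0  2
2  1  2  3  3  3
3  1  2  2  1  0
6) 3  1  1  3  2  2
1  3  1  2  0  2
2  1  2  3  3  3
3  1  2  2  1  0
7) 3  1  1  3  2  3
1  3  1  2  0  2
2  1  2  3  3  3
3  1  2  2  1  0
8) 3  1  1  3  3  0
1  3  1  2  0  3
2  1  2  3  3  3
3  1  2  2  1  0
9) 3  1  1  3  3  1
1  3  1  2  0  3
2  1  2  3  3  3
3  1  2  2  1  0
10) 3  1  1  3  3  2
1  3  1  2  0  3
2  1  2  3  3  3
3  1  2  2  1  0
11) 3  1  1  3  3  3
1  3  1  2  0  3
2  1  2  3  3  3
3  1  2  2  1  0
12) 3  1  2  1  2  2
1  3  2  1  0  2
2  1  3  1  2  1
3  1  2  3  2  1
13) 3  1  2  1  2  3
1  3  2  1  0  2
2  1  3  1  2  1
3  1  2  3  2  1
14) 3  1  2  1  3  0
1  3  2  1  0  3
2  1  3  1  2  1
3  1  2  3  2  1
15) 3  1  2  1  3  1
1  3  2  1  0  3
2  1  3  1  2  1
3  1  2  3  2  1
16) 3  1  2  1  3  2
1  3  2  1  0  3
2  1  3  1  2  1
3  1  2  3  2  1
17) 3  1  2  1  3  3
1  3  2  1  0  3
2  1  3  1  2  1
3  1  2  3  2  1
18) 3  1  2  2  0  2
1  3  2  1  2  0
2  1  3  1  2  2
3  1  2  3  2  1
19) 3  1  2  2  0  3
1  3  2  1  2  0
2  1  3  1  2  2
3  1  2  3  2  1
20) 3  1  2  2  1  0
1  3  2  1  2  1
2  1  3  1  2  2
3  1  2  3  2  1

3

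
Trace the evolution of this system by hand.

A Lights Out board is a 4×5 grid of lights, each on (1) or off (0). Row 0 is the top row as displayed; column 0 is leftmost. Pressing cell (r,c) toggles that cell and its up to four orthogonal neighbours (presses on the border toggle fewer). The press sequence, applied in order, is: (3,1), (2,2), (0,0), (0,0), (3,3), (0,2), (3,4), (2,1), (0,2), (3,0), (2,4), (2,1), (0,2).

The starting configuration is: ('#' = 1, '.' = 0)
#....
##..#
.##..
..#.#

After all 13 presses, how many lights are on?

9

gen 0: #....
##..#
.##..
..#.#
gen 1: #....
##..#
..#..
##..#
gen 2: #....
###.#
.#.#.
###.#
gen 3: .#...
.##.#
.#.#.
###.#
gen 4: #....
###.#
.#.#.
###.#
gen 5: #....
###.#
.#...
##.#.
gen 6: ####.
##..#
.#...
##.#.
gen 7: ####.
##..#
.#..#
##..#
gen 8: ####.
#...#
#.#.#
#...#
gen 9: #....
#.#.#
#.#.#
#...#
gen 10: #....
#.#.#
..#.#
.#..#
gen 11: #....
#.#..
..##.
.#...
gen 12: #....
###..
##.#.
.....
gen 13: ####.
##...
##.#.
.....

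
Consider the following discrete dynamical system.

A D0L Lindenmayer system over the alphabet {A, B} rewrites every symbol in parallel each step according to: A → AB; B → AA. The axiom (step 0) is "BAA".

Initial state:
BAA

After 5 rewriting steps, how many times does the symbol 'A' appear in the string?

64

t=0: BAA
t=1: AAABAB
t=2: ABABABAAABAA
t=3: ABAAABAAABAAABABABAAABAB
t=4: ABAAABABABAAABABABAAABABABAAABAAABAAABABABAAABAA
t=5: ABAAABABABAAABAAABAAABABABAAABAAABAAABABABAAABAAABAAABABABAAABABABAAABABABAAABAAABAAABABABAAABAB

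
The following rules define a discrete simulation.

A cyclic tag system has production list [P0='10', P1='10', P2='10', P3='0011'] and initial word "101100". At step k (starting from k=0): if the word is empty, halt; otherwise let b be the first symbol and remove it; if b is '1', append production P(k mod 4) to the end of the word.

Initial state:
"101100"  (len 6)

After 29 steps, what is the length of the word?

9

t=0: "101100"  (len 6)
t=1: "0110010"  (len 7)
t=2: "110010"  (len 6)
t=3: "1001010"  (len 7)
t=4: "0010100011"  (len 10)
t=5: "010100011"  (len 9)
t=6: "10100011"  (len 8)
t=7: "010001110"  (len 9)
t=8: "10001110"  (len 8)
t=9: "000111010"  (len 9)
t=10: "00111010"  (len 8)
t=11: "0111010"  (len 7)
t=12: "111010"  (len 6)
t=13: "1101010"  (len 7)
t=14: "10101010"  (len 8)
t=15: "010101010"  (len 9)
t=16: "10101010"  (len 8)
t=17: "010101010"  (len 9)
t=18: "10101010"  (len 8)
t=19: "010101010"  (len 9)
t=20: "10101010"  (len 8)
t=21: "010101010"  (len 9)
t=22: "10101010"  (len 8)
t=23: "010101010"  (len 9)
t=24: "10101010"  (len 8)
t=25: "010101010"  (len 9)
t=26: "10101010"  (len 8)
t=27: "010101010"  (len 9)
t=28: "10101010"  (len 8)
t=29: "010101010"  (len 9)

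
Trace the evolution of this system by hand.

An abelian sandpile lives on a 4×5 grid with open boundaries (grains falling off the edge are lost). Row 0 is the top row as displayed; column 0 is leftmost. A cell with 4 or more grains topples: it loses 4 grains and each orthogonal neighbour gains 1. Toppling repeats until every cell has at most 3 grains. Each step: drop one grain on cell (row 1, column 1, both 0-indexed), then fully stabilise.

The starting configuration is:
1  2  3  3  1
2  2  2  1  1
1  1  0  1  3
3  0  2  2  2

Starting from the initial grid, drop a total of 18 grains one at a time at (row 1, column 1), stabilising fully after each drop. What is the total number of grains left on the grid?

0) 1  2  3  3  1
2  2  2  1  1
1  1  0  1  3
3  0  2  2  2
1) 1  2  3  3  1
2  3  2  1  1
1  1  0  1  3
3  0  2  2  2
2) 1  3  3  3  1
3  0  3  1  1
1  2  0  1  3
3  0  2  2  2
3) 1  3  3  3  1
3  1  3  1  1
1  2  0  1  3
3  0  2  2  2
4) 1  3  3  3  1
3  2  3  1  1
1  2  0  1  3
3  0  2  2  2
5) 1  3  3  3  1
3  3  3  1  1
1  2  0  1  3
3  0  2  2  2
6) 3  1  2  0  2
0  3  1  3  1
2  3  1  1  3
3  0  2  2  2
7) 3  2  2  0  2
1  1  2  3  1
3  0  2  1  3
3  1  2  2  2
8) 3  2  2  0  2
1  2  2  3  1
3  0  2  1  3
3  1  2  2  2
9) 3  2  2  0  2
1  3  2  3  1
3  0  2  1  3
3  1  2  2  2
10) 3  3  2  0  2
2  0  3  3  1
3  1  2  1  3
3  1  2  2  2
11) 3  3  2  0  2
2  1  3  3  1
3  1  2  1  3
3  1  2  2  2
12) 3  3  2  0  2
2  2  3  3  1
3  1  2  1  3
3  1  2  2  2
13) 3  3  2  0  2
2  3  3  3  1
3  1  2  1  3
3  1  2  2  2
14) 1  2  0  2  2
1  3  2  0  2
1  3  3  2  3
0  2  2  2  2
15) 1  3  1  2  2
2  2  0  1  2
2  1  1  3  3
0  3  3  2  2
16) 1  3  1  2  2
2  3  0  1  2
2  1  1  3  3
0  3  3  2  2
17) 2  0  2  2  2
3  1  1  1  2
2  2  1  3  3
0  3  3  2  2
18) 2  0  2  2  2
3  2  1  1  2
2  2  1  3  3
0  3  3  2  2

38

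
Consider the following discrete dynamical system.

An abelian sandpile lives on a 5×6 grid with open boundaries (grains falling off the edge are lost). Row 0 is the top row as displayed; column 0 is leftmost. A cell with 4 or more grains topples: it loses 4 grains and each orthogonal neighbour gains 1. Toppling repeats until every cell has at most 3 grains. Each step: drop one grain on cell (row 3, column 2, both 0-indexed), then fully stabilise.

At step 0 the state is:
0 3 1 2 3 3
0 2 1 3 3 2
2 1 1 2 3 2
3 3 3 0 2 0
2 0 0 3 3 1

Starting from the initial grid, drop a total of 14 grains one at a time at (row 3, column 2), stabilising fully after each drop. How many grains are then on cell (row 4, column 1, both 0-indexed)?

3

0) 0 3 1 2 3 3
0 2 1 3 3 2
2 1 1 2 3 2
3 3 3 0 2 0
2 0 0 3 3 1
1) 0 3 1 2 3 3
0 2 1 3 3 2
3 2 2 2 3 2
0 1 1 1 2 0
3 1 1 3 3 1
2) 0 3 1 2 3 3
0 2 1 3 3 2
3 2 2 2 3 2
0 1 2 1 2 0
3 1 1 3 3 1
3) 0 3 1 2 3 3
0 2 1 3 3 2
3 2 2 2 3 2
0 1 3 1 2 0
3 1 1 3 3 1
4) 0 3 1 2 3 3
0 2 1 3 3 2
3 2 3 2 3 2
0 2 0 2 2 0
3 1 2 3 3 1
5) 0 3 1 2 3 3
0 2 1 3 3 2
3 2 3 2 3 2
0 2 1 2 2 0
3 1 2 3 3 1
6) 0 3 1 2 3 3
0 2 1 3 3 2
3 2 3 2 3 2
0 2 2 2 2 0
3 1 2 3 3 1
7) 0 3 1 2 3 3
0 2 1 3 3 2
3 2 3 2 3 2
0 2 3 2 2 0
3 1 2 3 3 1
8) 0 3 1 2 3 3
0 2 2 3 3 2
3 3 0 3 3 2
0 3 1 3 2 0
3 1 3 3 3 1
9) 0 3 1 2 3 3
0 2 2 3 3 2
3 3 0 3 3 2
0 3 2 3 2 0
3 1 3 3 3 1
10) 0 3 1 2 3 3
0 2 2 3 3 2
3 3 0 3 3 2
0 3 3 3 2 0
3 1 3 3 3 1
11) 0 3 2 0 2 1
1 3 3 2 3 1
0 1 3 2 3 0
2 1 3 3 1 2
3 3 1 2 1 2
12) 1 1 0 2 3 1
2 1 3 1 1 2
0 3 2 2 1 1
2 2 2 1 3 2
3 3 2 3 1 2
13) 1 1 0 2 3 1
2 1 3 1 1 2
0 3 2 2 1 1
2 2 3 1 3 2
3 3 2 3 1 2
14) 1 1 0 2 3 1
2 1 3 1 1 2
0 3 3 2 1 1
2 3 0 2 3 2
3 3 3 3 1 2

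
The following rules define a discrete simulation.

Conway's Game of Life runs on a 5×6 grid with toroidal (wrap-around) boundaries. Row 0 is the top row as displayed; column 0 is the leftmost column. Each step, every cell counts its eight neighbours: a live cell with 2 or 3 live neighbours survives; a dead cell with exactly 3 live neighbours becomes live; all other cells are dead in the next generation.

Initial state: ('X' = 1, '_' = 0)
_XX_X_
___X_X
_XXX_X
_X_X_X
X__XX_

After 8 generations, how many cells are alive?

5

0) _XX_X_
___X_X
_XXX_X
_X_X_X
X__XX_
1) XXX___
_____X
_X_X_X
_X___X
X_____
2) XX___X
____XX
__X__X
_XX_XX
__X__X
3) _X____
_X__X_
_XX___
_XX_XX
__XX__
4) _X_X__
XX____
____XX
X___X_
X__XX_
5) _X_XXX
XXX_XX
_X__X_
X_____
XXXXX_
6) ______
______
__XXX_
X___X_
______
7) ______
___X__
___XXX
____XX
______
8) ______
___X__
___X_X
___X_X
______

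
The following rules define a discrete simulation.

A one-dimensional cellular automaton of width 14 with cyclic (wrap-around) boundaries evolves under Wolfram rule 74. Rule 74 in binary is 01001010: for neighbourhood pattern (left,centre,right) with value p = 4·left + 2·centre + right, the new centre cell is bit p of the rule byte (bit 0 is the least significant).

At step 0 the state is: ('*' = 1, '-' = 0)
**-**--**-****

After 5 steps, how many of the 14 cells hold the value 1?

4

k=0  **-**--**-****
k=1  -*-**-***-*---
k=2  *--**-*-*-----
k=3  --***--------*
k=4  -**-*-------*-
k=5  ***--------*--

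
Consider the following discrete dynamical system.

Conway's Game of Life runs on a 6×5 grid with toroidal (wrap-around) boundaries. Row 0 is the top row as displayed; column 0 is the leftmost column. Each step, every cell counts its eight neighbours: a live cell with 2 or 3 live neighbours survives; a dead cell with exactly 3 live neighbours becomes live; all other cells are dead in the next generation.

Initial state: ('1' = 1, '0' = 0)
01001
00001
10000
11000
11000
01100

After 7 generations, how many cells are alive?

step 0: 01001
00001
10000
11000
11000
01100
step 1: 01110
00001
11001
00001
00000
00100
step 2: 01110
00001
00011
00001
00000
01110
step 3: 11001
10001
10011
00011
00110
01010
step 4: 01110
00000
00000
10000
00000
01010
step 5: 01010
00100
00000
00000
00000
01010
step 6: 01010
00100
00000
00000
00000
00000
step 7: 00100
00100
00000
00000
00000
00000

2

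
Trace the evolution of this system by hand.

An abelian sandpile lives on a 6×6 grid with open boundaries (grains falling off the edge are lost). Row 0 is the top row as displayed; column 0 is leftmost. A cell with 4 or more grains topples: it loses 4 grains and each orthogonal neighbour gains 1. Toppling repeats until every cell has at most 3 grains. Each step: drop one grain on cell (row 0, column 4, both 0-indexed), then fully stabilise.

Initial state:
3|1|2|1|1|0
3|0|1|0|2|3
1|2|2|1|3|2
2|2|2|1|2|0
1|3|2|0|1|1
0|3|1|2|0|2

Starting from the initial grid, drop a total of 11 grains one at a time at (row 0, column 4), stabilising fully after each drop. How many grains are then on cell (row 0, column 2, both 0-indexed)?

3

0) 3|1|2|1|1|0
3|0|1|0|2|3
1|2|2|1|3|2
2|2|2|1|2|0
1|3|2|0|1|1
0|3|1|2|0|2
1) 3|1|2|1|2|0
3|0|1|0|2|3
1|2|2|1|3|2
2|2|2|1|2|0
1|3|2|0|1|1
0|3|1|2|0|2
2) 3|1|2|1|3|0
3|0|1|0|2|3
1|2|2|1|3|2
2|2|2|1|2|0
1|3|2|0|1|1
0|3|1|2|0|2
3) 3|1|2|2|0|1
3|0|1|0|3|3
1|2|2|1|3|2
2|2|2|1|2|0
1|3|2|0|1|1
0|3|1|2|0|2
4) 3|1|2|2|1|1
3|0|1|0|3|3
1|2|2|1|3|2
2|2|2|1|2|0
1|3|2|0|1|1
0|3|1|2|0|2
5) 3|1|2|2|2|1
3|0|1|0|3|3
1|2|2|1|3|2
2|2|2|1|2|0
1|3|2|0|1|1
0|3|1|2|0|2
6) 3|1|2|2|3|1
3|0|1|0|3|3
1|2|2|1|3|2
2|2|2|1|2|0
1|3|2|0|1|1
0|3|1|2|0|2
7) 3|1|2|3|1|3
3|0|1|1|2|1
1|2|2|2|1|0
2|2|2|1|3|1
1|3|2|0|1|1
0|3|1|2|0|2
8) 3|1|2|3|2|3
3|0|1|1|2|1
1|2|2|2|1|0
2|2|2|1|3|1
1|3|2|0|1|1
0|3|1|2|0|2
9) 3|1|2|3|3|3
3|0|1|1|2|1
1|2|2|2|1|0
2|2|2|1|3|1
1|3|2|0|1|1
0|3|1|2|0|2
10) 3|1|3|0|2|0
3|0|1|2|3|2
1|2|2|2|1|0
2|2|2|1|3|1
1|3|2|0|1|1
0|3|1|2|0|2
11) 3|1|3|0|3|0
3|0|1|2|3|2
1|2|2|2|1|0
2|2|2|1|3|1
1|3|2|0|1|1
0|3|1|2|0|2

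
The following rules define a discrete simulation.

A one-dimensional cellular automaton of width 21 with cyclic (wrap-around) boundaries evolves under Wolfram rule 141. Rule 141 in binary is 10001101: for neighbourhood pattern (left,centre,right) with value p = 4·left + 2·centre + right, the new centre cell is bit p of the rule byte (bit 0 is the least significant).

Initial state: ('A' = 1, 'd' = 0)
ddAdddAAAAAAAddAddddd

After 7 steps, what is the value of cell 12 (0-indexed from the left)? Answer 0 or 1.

k=0  ddAdddAAAAAAAddAddddd
k=1  AdAdAdAAAAAAdddAdAAAA
k=2  ddAdAdAAAAAddAdAdAAAA
k=3  ddAdAdAAAAdddAdAdAAAd
k=4  AdAdAdAAAddAdAdAdAAdd
k=5  AdAdAdAAdddAdAdAdAddd
k=6  AdAdAdAddAdAdAdAdAdAd
k=7  AdAdAdAddAdAdAdAdAdAd

0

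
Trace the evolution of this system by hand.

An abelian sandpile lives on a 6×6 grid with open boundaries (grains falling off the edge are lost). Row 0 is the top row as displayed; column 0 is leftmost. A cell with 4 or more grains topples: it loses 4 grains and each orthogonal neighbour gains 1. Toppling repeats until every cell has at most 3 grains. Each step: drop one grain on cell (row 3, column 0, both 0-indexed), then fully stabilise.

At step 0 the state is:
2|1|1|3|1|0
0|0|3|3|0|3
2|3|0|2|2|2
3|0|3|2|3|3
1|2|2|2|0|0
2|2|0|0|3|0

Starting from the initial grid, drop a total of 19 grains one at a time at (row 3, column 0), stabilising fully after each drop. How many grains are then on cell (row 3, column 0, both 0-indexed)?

[0] 2|1|1|3|1|0
0|0|3|3|0|3
2|3|0|2|2|2
3|0|3|2|3|3
1|2|2|2|0|0
2|2|0|0|3|0
[1] 2|1|1|3|1|0
0|0|3|3|0|3
3|3|0|2|2|2
0|1|3|2|3|3
2|2|2|2|0|0
2|2|0|0|3|0
[2] 2|1|1|3|1|0
0|0|3|3|0|3
3|3|0|2|2|2
1|1|3|2|3|3
2|2|2|2|0|0
2|2|0|0|3|0
[3] 2|1|1|3|1|0
0|0|3|3|0|3
3|3|0|2|2|2
2|1|3|2|3|3
2|2|2|2|0|0
2|2|0|0|3|0
[4] 2|1|1|3|1|0
0|0|3|3|0|3
3|3|0|2|2|2
3|1|3|2|3|3
2|2|2|2|0|0
2|2|0|0|3|0
[5] 2|1|1|3|1|0
1|1|3|3|0|3
1|0|1|2|2|2
1|3|3|2|3|3
3|2|2|2|0|0
2|2|0|0|3|0
[6] 2|1|1|3|1|0
1|1|3|3|0|3
1|0|1|2|2|2
2|3|3|2|3|3
3|2|2|2|0|0
2|2|0|0|3|0
[7] 2|1|1|3|1|0
1|1|3|3|0|3
1|0|1|2|2|2
3|3|3|2|3|3
3|2|2|2|0|0
2|2|0|0|3|0
[8] 2|1|1|3|1|0
1|1|3|3|0|3
2|1|2|2|2|2
2|2|1|3|3|3
1|1|0|3|0|0
3|3|1|0|3|0
[9] 2|1|1|3|1|0
1|1|3|3|0|3
2|1|2|2|2|2
3|2|1|3|3|3
1|1|0|3|0|0
3|3|1|0|3|0
[10] 2|1|1|3|1|0
1|1|3|3|0|3
3|1|2|2|2|2
0|3|1|3|3|3
2|1|0|3|0|0
3|3|1|0|3|0
[11] 2|1|1|3|1|0
1|1|3|3|0|3
3|1|2|2|2|2
1|3|1|3|3|3
2|1|0|3|0|0
3|3|1|0|3|0
[12] 2|1|1|3|1|0
1|1|3|3|0|3
3|1|2|2|2|2
2|3|1|3|3|3
2|1|0|3|0|0
3|3|1|0|3|0
[13] 2|1|1|3|1|0
1|1|3|3|0|3
3|1|2|2|2|2
3|3|1|3|3|3
2|1|0|3|0|0
3|3|1|0|3|0
[14] 2|1|1|3|1|0
2|1|3|3|0|3
0|3|2|2|2|2
2|0|2|3|3|3
3|2|0|3|0|0
3|3|1|0|3|0
[15] 2|1|1|3|1|0
2|1|3|3|0|3
0|3|2|2|2|2
3|0|2|3|3|3
3|2|0|3|0|0
3|3|1|0|3|0
[16] 2|1|1|3|1|0
2|1|3|3|0|3
1|3|2|2|2|2
1|2|2|3|3|3
2|0|1|3|0|0
1|1|2|0|3|0
[17] 2|1|1|3|1|0
2|1|3|3|0|3
1|3|2|2|2|2
2|2|2|3|3|3
2|0|1|3|0|0
1|1|2|0|3|0
[18] 2|1|1|3|1|0
2|1|3|3|0|3
1|3|2|2|2|2
3|2|2|3|3|3
2|0|1|3|0|0
1|1|2|0|3|0
[19] 2|1|1|3|1|0
2|1|3|3|0|3
2|3|2|2|2|2
0|3|2|3|3|3
3|0|1|3|0|0
1|1|2|0|3|0

0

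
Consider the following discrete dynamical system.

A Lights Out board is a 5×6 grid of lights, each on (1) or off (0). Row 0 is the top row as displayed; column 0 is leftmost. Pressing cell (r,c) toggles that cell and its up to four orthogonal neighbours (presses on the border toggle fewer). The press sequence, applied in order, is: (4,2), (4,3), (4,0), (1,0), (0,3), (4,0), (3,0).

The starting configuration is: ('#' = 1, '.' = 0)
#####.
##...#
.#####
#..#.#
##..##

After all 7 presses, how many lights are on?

12

step 0: #####.
##...#
.#####
#..#.#
##..##
step 1: #####.
##...#
.#####
#.##.#
#.####
step 2: #####.
##...#
.#####
#.#..#
#....#
step 3: #####.
##...#
.#####
..#..#
.#...#
step 4: .####.
.....#
######
..#..#
.#...#
step 5: .#....
...#.#
######
..#..#
.#...#
step 6: .#....
...#.#
######
#.#..#
#....#
step 7: .#....
...#.#
.#####
.##..#
.....#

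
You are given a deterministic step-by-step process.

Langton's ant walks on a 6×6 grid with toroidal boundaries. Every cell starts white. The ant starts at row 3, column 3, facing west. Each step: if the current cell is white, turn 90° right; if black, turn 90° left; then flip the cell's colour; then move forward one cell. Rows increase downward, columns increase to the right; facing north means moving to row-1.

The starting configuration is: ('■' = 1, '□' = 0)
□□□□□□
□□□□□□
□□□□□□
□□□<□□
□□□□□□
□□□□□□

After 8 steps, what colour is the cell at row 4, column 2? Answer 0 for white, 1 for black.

1

gen 0: □□□□□□
□□□□□□
□□□□□□
□□□<□□
□□□□□□
□□□□□□
gen 1: □□□□□□
□□□□□□
□□□^□□
□□□■□□
□□□□□□
□□□□□□
gen 2: □□□□□□
□□□□□□
□□□■>□
□□□■□□
□□□□□□
□□□□□□
gen 3: □□□□□□
□□□□□□
□□□■■□
□□□■v□
□□□□□□
□□□□□□
gen 4: □□□□□□
□□□□□□
□□□■■□
□□□<■□
□□□□□□
□□□□□□
gen 5: □□□□□□
□□□□□□
□□□■■□
□□□□■□
□□□v□□
□□□□□□
gen 6: □□□□□□
□□□□□□
□□□■■□
□□□□■□
□□<■□□
□□□□□□
gen 7: □□□□□□
□□□□□□
□□□■■□
□□^□■□
□□■■□□
□□□□□□
gen 8: □□□□□□
□□□□□□
□□□■■□
□□■>■□
□□■■□□
□□□□□□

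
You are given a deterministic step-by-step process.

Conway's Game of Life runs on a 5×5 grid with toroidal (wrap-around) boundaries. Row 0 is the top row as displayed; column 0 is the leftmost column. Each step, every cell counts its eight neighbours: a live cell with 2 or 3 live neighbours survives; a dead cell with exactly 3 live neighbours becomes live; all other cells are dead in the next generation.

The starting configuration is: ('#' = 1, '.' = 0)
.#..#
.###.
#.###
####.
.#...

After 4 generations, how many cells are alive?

[0] .#..#
.###.
#.###
####.
.#...
[1] .#.#.
.....
.....
.....
...##
[2] ..###
.....
.....
.....
..###
[3] ..#.#
...#.
.....
...#.
..#.#
[4] ..#.#
...#.
.....
...#.
..#.#

6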